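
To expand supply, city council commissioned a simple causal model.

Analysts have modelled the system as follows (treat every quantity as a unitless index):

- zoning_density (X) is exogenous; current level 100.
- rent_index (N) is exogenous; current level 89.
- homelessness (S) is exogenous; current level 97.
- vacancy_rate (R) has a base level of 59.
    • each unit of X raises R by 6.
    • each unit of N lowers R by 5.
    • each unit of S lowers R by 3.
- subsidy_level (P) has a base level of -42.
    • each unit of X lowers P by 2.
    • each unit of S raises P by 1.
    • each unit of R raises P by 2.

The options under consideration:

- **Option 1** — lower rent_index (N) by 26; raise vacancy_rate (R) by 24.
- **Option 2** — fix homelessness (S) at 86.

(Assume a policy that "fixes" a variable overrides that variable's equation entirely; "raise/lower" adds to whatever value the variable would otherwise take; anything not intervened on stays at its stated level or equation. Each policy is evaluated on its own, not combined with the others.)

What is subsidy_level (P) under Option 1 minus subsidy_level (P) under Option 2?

Option 1 (N − 26, R + 24):
  X = 100
  N = 89 − 26 = 63
  S = 97
  R = 59 + 6·100 − 5·63 − 3·97 (+24 from intervention) = 77
  P = -42 − 2·100 + 97 + 2·77 = 9
Option 2 (S := 86):
  X = 100
  N = 89
  S = 86
  R = 59 + 6·100 − 5·89 − 3·86 = -44
  P = -42 − 2·100 + 86 + 2·(-44) = -244
P: 9 − (-244) = 253

253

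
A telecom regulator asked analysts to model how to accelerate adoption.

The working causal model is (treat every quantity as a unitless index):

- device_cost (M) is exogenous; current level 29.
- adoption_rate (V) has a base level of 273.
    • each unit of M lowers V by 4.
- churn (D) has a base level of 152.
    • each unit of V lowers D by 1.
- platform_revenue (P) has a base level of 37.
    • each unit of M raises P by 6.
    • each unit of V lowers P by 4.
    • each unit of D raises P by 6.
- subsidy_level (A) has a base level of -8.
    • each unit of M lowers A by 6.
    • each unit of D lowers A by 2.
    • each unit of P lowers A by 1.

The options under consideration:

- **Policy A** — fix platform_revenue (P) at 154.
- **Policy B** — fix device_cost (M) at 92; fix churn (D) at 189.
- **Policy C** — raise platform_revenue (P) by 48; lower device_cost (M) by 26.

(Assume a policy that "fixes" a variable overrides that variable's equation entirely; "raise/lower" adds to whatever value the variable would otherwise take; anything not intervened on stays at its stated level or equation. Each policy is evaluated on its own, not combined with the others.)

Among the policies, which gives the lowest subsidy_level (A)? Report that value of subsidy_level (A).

-3041

Policy A (P := 154):
  M = 29
  V = 273 − 4·29 = 157
  D = 152 − 157 = -5
  P = 154
  A = -8 − 6·29 − 2·(-5) − 154 = -326
Policy B (M := 92, D := 189):
  M = 92
  V = 273 − 4·92 = -95
  D = 189
  P = 37 + 6·92 − 4·(-95) + 6·189 = 2103
  A = -8 − 6·92 − 2·189 − 2103 = -3041
Policy C (P + 48, M − 26):
  M = 29 − 26 = 3
  V = 273 − 4·3 = 261
  D = 152 − 261 = -109
  P = 37 + 6·3 − 4·261 + 6·(-109) (+48 from intervention) = -1595
  A = -8 − 6·3 − 2·(-109) − (-1595) = 1787
Comparing — Policy A: A=-326, Policy B: A=-3041, Policy C: A=1787. Lowest is -3041 (Policy B).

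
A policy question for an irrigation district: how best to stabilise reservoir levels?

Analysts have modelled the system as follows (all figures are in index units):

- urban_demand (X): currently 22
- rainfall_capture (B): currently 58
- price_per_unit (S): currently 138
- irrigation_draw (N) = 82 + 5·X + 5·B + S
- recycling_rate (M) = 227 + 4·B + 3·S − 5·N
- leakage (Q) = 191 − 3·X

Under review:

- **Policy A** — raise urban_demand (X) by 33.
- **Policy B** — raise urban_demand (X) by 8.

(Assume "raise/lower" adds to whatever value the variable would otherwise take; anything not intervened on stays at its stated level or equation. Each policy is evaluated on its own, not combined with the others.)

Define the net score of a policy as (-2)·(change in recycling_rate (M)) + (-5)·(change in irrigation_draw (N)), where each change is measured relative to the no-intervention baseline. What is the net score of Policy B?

Baseline:
  X = 22
  B = 58
  S = 138
  N = 82 + 5·22 + 5·58 + 138 = 620
  M = 227 + 4·58 + 3·138 − 5·620 = -2227
Policy B (X + 8):
  X = 22 + 8 = 30
  B = 58
  S = 138
  N = 82 + 5·30 + 5·58 + 138 = 660
  M = 227 + 4·58 + 3·138 − 5·660 = -2427
ΔM = -2427 − (-2227) = -200; ΔN = 660 − 620 = 40
Score = (-2)·(-200) + (-5)·40 = 200

200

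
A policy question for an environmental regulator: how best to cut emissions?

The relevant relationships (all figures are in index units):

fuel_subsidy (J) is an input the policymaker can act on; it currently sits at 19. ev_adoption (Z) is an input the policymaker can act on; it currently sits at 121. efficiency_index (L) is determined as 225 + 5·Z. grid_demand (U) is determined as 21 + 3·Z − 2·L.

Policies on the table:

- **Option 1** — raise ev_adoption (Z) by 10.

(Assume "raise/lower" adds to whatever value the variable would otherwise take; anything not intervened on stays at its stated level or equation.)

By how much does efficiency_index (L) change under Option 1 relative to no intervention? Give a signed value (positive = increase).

50

Baseline:
  Z = 121
  L = 225 + 5·121 = 830
Option 1 (Z + 10):
  Z = 121 + 10 = 131
  L = 225 + 5·131 = 880
Change in L: 880 − 830 = 50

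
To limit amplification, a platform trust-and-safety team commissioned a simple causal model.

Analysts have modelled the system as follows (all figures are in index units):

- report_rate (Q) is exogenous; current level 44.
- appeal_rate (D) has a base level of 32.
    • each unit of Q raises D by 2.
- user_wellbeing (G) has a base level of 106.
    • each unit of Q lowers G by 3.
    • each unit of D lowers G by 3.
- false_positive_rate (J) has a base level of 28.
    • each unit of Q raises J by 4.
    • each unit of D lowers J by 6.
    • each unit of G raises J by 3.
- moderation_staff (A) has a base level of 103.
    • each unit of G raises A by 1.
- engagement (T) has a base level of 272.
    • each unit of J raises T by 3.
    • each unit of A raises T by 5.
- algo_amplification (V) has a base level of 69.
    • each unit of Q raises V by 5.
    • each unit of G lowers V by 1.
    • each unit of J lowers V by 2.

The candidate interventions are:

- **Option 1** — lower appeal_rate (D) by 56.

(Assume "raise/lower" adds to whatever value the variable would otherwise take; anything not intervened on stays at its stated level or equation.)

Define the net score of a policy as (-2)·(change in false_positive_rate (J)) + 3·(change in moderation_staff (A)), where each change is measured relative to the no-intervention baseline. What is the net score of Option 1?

Baseline:
  Q = 44
  D = 32 + 2·44 = 120
  G = 106 − 3·44 − 3·120 = -386
  J = 28 + 4·44 − 6·120 + 3·(-386) = -1674
  A = 103 + (-386) = -283
Option 1 (D − 56):
  Q = 44
  D = 32 + 2·44 (−56 from intervention) = 64
  G = 106 − 3·44 − 3·64 = -218
  J = 28 + 4·44 − 6·64 + 3·(-218) = -834
  A = 103 + (-218) = -115
ΔJ = -834 − (-1674) = 840; ΔA = -115 − (-283) = 168
Score = (-2)·840 + 3·168 = -1176

-1176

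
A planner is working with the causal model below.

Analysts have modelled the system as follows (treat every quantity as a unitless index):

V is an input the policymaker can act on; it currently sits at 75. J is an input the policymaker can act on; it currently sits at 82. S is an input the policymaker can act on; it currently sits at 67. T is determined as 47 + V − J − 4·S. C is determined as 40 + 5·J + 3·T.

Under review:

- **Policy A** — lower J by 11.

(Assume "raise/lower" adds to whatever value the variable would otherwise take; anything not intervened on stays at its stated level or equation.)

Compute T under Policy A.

Policy A (J − 11):
  V = 75
  J = 82 − 11 = 71
  S = 67
  T = 47 + 75 − 71 − 4·67 = -217

-217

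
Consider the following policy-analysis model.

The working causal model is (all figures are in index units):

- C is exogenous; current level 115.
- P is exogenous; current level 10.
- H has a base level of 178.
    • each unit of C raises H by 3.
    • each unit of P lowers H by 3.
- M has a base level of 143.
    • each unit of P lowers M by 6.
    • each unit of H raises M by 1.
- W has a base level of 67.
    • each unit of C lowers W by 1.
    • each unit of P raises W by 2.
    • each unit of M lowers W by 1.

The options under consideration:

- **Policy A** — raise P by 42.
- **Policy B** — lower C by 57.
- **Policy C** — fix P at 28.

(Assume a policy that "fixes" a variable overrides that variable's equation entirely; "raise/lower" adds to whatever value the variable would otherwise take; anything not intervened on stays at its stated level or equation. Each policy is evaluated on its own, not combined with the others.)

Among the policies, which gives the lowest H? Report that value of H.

322

Policy A (P + 42):
  C = 115
  P = 10 + 42 = 52
  H = 178 + 3·115 − 3·52 = 367
Policy B (C − 57):
  C = 115 − 57 = 58
  P = 10
  H = 178 + 3·58 − 3·10 = 322
Policy C (P := 28):
  C = 115
  P = 28
  H = 178 + 3·115 − 3·28 = 439
Comparing — Policy A: H=367, Policy B: H=322, Policy C: H=439. Lowest is 322 (Policy B).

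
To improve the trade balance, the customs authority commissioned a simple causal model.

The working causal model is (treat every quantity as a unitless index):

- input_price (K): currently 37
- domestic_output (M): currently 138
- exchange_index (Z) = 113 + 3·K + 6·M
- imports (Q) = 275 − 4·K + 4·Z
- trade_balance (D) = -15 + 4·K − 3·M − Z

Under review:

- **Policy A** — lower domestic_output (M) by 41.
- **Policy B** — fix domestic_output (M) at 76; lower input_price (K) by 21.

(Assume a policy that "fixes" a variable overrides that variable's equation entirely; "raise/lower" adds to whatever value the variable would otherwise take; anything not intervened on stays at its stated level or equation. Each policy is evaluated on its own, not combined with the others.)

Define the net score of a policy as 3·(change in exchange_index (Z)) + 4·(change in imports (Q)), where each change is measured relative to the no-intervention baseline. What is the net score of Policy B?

Baseline:
  K = 37
  M = 138
  Z = 113 + 3·37 + 6·138 = 1052
  Q = 275 − 4·37 + 4·1052 = 4335
Policy B (M := 76, K − 21):
  K = 37 − 21 = 16
  M = 76
  Z = 113 + 3·16 + 6·76 = 617
  Q = 275 − 4·16 + 4·617 = 2679
ΔZ = 617 − 1052 = -435; ΔQ = 2679 − 4335 = -1656
Score = 3·(-435) + 4·(-1656) = -7929

-7929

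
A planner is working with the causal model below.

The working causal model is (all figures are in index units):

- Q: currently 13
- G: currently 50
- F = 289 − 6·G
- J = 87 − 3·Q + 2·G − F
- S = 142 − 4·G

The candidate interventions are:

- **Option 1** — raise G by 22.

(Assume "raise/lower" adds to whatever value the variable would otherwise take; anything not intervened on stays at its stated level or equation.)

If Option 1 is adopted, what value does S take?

Option 1 (G + 22):
  G = 50 + 22 = 72
  S = 142 − 4·72 = -146

-146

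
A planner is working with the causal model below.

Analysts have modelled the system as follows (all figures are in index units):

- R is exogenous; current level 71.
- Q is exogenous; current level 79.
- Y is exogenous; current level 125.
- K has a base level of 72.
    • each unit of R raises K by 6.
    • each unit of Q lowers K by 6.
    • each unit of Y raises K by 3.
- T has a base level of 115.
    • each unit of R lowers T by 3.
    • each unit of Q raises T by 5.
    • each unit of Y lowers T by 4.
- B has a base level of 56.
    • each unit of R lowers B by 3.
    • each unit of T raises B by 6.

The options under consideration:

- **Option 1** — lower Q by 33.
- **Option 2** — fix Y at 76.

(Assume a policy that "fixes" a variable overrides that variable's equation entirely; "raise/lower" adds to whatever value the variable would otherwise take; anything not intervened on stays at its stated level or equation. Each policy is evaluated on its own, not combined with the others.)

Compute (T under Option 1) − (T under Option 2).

Option 1 (Q − 33):
  R = 71
  Q = 79 − 33 = 46
  Y = 125
  T = 115 − 3·71 + 5·46 − 4·125 = -368
Option 2 (Y := 76):
  R = 71
  Q = 79
  Y = 76
  T = 115 − 3·71 + 5·79 − 4·76 = -7
T: -368 − (-7) = -361

-361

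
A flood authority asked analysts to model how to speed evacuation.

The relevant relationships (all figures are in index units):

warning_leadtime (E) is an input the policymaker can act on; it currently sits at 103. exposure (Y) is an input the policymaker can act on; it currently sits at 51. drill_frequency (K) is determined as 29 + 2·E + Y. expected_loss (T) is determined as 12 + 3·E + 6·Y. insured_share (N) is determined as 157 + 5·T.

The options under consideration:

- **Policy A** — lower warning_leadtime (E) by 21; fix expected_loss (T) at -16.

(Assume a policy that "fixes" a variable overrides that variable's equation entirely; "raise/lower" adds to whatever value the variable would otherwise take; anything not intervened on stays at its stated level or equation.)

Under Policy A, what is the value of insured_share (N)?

77

Policy A (E − 21, T := -16):
  E = 103 − 21 = 82
  Y = 51
  T = -16
  N = 157 + 5·(-16) = 77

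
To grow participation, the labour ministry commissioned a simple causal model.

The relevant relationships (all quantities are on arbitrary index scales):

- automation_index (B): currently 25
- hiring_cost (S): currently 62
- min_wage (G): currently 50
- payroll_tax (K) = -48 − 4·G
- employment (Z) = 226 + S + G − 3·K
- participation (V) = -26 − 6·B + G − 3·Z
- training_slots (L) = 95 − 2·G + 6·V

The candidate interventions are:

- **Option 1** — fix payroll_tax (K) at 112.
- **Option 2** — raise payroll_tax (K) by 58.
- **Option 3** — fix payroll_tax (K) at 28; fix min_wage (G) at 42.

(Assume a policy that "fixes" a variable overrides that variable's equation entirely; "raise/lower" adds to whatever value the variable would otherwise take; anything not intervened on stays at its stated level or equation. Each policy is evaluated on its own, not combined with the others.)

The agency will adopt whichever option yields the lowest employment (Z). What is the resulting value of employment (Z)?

Option 1 (K := 112):
  S = 62
  G = 50
  K = 112
  Z = 226 + 62 + 50 − 3·112 = 2
Option 2 (K + 58):
  S = 62
  G = 50
  K = -48 − 4·50 (+58 from intervention) = -190
  Z = 226 + 62 + 50 − 3·(-190) = 908
Option 3 (K := 28, G := 42):
  S = 62
  G = 42
  K = 28
  Z = 226 + 62 + 42 − 3·28 = 246
Comparing — Option 1: Z=2, Option 2: Z=908, Option 3: Z=246. Lowest is 2 (Option 1).

2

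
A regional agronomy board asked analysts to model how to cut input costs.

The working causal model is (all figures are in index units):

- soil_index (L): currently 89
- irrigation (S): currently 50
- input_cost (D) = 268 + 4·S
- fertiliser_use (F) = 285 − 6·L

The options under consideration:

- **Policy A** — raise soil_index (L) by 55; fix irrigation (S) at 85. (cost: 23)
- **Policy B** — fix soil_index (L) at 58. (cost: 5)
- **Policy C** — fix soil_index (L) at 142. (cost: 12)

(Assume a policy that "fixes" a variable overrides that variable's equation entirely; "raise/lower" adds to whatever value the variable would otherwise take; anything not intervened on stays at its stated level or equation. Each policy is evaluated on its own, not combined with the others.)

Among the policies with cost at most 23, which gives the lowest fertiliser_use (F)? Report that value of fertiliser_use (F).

Policy A (L + 55, S := 85):
  L = 89 + 55 = 144
  F = 285 − 6·144 = -579
Policy B (L := 58):
  L = 58
  F = 285 − 6·58 = -63
Policy C (L := 142):
  L = 142
  F = 285 − 6·142 = -567
Comparing — Policy A: F=-579, Policy B: F=-63, Policy C: F=-567. Lowest is -579 (Policy A).

-579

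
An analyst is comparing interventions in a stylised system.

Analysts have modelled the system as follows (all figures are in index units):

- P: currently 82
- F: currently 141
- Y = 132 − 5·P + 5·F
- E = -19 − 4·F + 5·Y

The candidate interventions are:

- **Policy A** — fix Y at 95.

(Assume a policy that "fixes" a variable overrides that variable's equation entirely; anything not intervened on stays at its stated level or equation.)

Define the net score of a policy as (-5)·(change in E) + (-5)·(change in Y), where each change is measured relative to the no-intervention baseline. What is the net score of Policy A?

9960

Baseline:
  P = 82
  F = 141
  Y = 132 − 5·82 + 5·141 = 427
  E = -19 − 4·141 + 5·427 = 1552
Policy A (Y := 95):
  P = 82
  F = 141
  Y = 95
  E = -19 − 4·141 + 5·95 = -108
ΔE = -108 − 1552 = -1660; ΔY = 95 − 427 = -332
Score = (-5)·(-1660) + (-5)·(-332) = 9960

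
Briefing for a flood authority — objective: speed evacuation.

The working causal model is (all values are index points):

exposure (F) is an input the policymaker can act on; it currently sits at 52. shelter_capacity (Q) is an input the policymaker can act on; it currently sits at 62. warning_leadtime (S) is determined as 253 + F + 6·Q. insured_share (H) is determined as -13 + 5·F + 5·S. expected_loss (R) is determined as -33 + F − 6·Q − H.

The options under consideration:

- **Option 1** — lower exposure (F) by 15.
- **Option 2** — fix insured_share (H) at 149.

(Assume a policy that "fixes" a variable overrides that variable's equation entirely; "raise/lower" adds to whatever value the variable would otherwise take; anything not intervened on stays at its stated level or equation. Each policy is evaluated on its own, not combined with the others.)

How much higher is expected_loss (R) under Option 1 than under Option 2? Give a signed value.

-3348

Option 1 (F − 15):
  F = 52 − 15 = 37
  Q = 62
  S = 253 + 37 + 6·62 = 662
  H = -13 + 5·37 + 5·662 = 3482
  R = -33 + 37 − 6·62 − 3482 = -3850
Option 2 (H := 149):
  F = 52
  Q = 62
  S = 253 + 52 + 6·62 = 677
  H = 149
  R = -33 + 52 − 6·62 − 149 = -502
R: -3850 − (-502) = -3348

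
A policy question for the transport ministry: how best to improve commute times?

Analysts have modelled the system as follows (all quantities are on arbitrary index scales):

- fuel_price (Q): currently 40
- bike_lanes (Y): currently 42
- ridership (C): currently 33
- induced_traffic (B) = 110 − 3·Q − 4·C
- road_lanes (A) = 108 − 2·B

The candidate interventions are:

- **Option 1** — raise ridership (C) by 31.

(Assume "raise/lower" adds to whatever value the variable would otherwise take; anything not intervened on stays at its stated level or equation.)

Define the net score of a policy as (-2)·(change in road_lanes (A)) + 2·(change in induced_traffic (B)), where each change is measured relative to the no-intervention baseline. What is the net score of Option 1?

Baseline:
  Q = 40
  C = 33
  B = 110 − 3·40 − 4·33 = -142
  A = 108 − 2·(-142) = 392
Option 1 (C + 31):
  Q = 40
  C = 33 + 31 = 64
  B = 110 − 3·40 − 4·64 = -266
  A = 108 − 2·(-266) = 640
ΔA = 640 − 392 = 248; ΔB = -266 − (-142) = -124
Score = (-2)·248 + 2·(-124) = -744

-744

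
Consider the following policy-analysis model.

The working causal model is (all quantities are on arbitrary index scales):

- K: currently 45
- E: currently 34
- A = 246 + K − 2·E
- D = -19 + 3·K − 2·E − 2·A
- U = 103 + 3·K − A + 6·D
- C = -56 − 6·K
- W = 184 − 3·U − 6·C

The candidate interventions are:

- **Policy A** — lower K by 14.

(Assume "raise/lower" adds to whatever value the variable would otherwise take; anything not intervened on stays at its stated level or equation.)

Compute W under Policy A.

9091

Policy A (K − 14):
  K = 45 − 14 = 31
  E = 34
  A = 246 + 31 − 2·34 = 209
  D = -19 + 3·31 − 2·34 − 2·209 = -412
  U = 103 + 3·31 − 209 + 6·(-412) = -2485
  C = -56 − 6·31 = -242
  W = 184 − 3·(-2485) − 6·(-242) = 9091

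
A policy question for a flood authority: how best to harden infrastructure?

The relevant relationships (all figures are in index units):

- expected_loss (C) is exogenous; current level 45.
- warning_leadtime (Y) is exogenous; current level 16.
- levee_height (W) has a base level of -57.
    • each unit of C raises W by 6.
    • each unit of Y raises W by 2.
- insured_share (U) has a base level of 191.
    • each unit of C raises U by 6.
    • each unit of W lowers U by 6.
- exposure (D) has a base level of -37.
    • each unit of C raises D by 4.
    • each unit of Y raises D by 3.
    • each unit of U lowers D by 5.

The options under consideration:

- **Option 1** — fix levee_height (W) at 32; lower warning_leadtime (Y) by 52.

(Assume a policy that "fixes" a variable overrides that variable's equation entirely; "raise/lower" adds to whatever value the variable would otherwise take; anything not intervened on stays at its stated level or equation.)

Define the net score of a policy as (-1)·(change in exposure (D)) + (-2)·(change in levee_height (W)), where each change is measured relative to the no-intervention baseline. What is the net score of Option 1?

Baseline:
  C = 45
  Y = 16
  W = -57 + 6·45 + 2·16 = 245
  U = 191 + 6·45 − 6·245 = -1009
  D = -37 + 4·45 + 3·16 − 5·(-1009) = 5236
Option 1 (W := 32, Y − 52):
  C = 45
  Y = 16 − 52 = -36
  W = 32
  U = 191 + 6·45 − 6·32 = 269
  D = -37 + 4·45 + 3·(-36) − 5·269 = -1310
ΔD = -1310 − 5236 = -6546; ΔW = 32 − 245 = -213
Score = (-1)·(-6546) + (-2)·(-213) = 6972

6972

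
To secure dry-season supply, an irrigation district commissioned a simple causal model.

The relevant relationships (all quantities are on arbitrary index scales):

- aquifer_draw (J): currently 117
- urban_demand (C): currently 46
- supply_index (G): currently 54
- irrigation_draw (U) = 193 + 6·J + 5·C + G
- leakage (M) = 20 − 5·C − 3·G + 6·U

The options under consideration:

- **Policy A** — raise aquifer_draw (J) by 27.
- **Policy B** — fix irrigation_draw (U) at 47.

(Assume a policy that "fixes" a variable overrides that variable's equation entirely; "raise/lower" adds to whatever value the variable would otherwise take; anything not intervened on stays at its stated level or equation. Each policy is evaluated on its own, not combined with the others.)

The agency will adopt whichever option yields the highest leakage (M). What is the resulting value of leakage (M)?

Policy A (J + 27):
  J = 117 + 27 = 144
  C = 46
  G = 54
  U = 193 + 6·144 + 5·46 + 54 = 1341
  M = 20 − 5·46 − 3·54 + 6·1341 = 7674
Policy B (U := 47):
  J = 117
  C = 46
  G = 54
  U = 47
  M = 20 − 5·46 − 3·54 + 6·47 = -90
Comparing — Policy A: M=7674, Policy B: M=-90. Highest is 7674 (Policy A).

7674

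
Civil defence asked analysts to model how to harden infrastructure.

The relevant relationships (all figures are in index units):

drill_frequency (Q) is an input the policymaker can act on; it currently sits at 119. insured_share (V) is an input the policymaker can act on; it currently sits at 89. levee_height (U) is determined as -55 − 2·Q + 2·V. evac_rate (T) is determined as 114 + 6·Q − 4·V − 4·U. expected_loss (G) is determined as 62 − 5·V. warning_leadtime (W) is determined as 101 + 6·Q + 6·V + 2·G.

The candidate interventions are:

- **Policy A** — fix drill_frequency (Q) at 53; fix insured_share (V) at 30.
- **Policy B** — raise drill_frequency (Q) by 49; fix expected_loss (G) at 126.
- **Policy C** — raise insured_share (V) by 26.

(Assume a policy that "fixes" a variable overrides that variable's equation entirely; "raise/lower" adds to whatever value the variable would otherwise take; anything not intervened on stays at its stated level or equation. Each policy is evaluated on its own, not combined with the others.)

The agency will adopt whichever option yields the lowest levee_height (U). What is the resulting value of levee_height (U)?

-213

Policy A (Q := 53, V := 30):
  Q = 53
  V = 30
  U = -55 − 2·53 + 2·30 = -101
Policy B (Q + 49, G := 126):
  Q = 119 + 49 = 168
  V = 89
  U = -55 − 2·168 + 2·89 = -213
Policy C (V + 26):
  Q = 119
  V = 89 + 26 = 115
  U = -55 − 2·119 + 2·115 = -63
Comparing — Policy A: U=-101, Policy B: U=-213, Policy C: U=-63. Lowest is -213 (Policy B).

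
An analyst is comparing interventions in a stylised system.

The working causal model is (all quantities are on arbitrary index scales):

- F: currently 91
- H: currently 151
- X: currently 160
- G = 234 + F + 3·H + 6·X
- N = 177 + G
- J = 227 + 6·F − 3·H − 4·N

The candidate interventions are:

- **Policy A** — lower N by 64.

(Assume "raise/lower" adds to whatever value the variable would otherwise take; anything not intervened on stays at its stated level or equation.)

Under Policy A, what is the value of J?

Policy A (N − 64):
  F = 91
  H = 151
  X = 160
  G = 234 + 91 + 3·151 + 6·160 = 1738
  N = 177 + 1738 (−64 from intervention) = 1851
  J = 227 + 6·91 − 3·151 − 4·1851 = -7084

-7084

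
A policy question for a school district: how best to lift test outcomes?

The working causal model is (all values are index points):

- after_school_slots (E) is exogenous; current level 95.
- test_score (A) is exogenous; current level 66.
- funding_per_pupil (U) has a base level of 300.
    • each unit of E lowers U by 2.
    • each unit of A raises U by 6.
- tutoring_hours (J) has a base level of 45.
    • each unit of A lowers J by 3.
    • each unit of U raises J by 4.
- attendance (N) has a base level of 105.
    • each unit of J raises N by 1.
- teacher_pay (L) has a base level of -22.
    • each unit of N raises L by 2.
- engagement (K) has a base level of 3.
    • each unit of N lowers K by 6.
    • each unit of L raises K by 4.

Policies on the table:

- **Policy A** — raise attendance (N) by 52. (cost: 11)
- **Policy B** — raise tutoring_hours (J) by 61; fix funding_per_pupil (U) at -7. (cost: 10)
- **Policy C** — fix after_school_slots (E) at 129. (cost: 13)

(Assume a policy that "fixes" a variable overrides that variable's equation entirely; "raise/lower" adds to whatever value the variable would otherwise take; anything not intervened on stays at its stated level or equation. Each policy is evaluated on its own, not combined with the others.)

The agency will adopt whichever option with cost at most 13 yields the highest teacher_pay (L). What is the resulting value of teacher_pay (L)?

Policy A (N + 52):
  E = 95
  A = 66
  U = 300 − 2·95 + 6·66 = 506
  J = 45 − 3·66 + 4·506 = 1871
  N = 105 + 1871 (+52 from intervention) = 2028
  L = -22 + 2·2028 = 4034
Policy B (J + 61, U := -7):
  E = 95
  A = 66
  U = -7
  J = 45 − 3·66 + 4·(-7) (+61 from intervention) = -120
  N = 105 + (-120) = -15
  L = -22 + 2·(-15) = -52
Policy C (E := 129):
  E = 129
  A = 66
  U = 300 − 2·129 + 6·66 = 438
  J = 45 − 3·66 + 4·438 = 1599
  N = 105 + 1599 = 1704
  L = -22 + 2·1704 = 3386
Comparing — Policy A: L=4034, Policy B: L=-52, Policy C: L=3386. Highest is 4034 (Policy A).

4034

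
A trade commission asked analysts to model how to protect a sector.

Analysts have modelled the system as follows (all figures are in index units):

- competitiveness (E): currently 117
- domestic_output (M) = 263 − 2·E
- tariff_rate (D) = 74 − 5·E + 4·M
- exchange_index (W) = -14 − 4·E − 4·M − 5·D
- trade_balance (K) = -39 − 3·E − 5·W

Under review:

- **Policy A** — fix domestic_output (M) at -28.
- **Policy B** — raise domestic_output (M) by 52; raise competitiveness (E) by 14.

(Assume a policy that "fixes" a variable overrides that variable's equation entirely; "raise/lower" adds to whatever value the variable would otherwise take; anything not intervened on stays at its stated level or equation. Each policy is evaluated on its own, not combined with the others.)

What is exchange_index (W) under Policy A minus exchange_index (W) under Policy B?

Policy A (M := -28):
  E = 117
  M = -28
  D = 74 − 5·117 + 4·(-28) = -623
  W = -14 − 4·117 − 4·(-28) − 5·(-623) = 2745
Policy B (M + 52, E + 14):
  E = 117 + 14 = 131
  M = 263 − 2·131 (+52 from intervention) = 53
  D = 74 − 5·131 + 4·53 = -369
  W = -14 − 4·131 − 4·53 − 5·(-369) = 1095
W: 2745 − 1095 = 1650

1650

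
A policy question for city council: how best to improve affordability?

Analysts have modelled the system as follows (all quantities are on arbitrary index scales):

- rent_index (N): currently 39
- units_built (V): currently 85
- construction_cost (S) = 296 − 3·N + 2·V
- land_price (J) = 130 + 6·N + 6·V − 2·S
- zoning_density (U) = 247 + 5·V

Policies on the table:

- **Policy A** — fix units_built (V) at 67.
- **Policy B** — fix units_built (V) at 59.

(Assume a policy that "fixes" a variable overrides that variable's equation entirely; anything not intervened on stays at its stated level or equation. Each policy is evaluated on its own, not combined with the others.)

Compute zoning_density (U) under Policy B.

Policy B (V := 59):
  V = 59
  U = 247 + 5·59 = 542

542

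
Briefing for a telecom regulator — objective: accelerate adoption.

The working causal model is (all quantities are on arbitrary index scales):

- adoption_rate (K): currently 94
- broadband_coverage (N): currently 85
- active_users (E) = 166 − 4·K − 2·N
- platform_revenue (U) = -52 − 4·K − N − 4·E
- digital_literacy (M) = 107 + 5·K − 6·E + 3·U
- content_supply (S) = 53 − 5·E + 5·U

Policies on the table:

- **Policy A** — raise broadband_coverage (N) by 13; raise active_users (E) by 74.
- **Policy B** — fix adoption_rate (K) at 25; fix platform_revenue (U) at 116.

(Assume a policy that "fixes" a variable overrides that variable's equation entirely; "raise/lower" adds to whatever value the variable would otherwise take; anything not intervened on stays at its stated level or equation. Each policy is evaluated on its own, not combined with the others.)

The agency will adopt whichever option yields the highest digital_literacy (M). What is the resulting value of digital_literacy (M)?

4975

Policy A (N + 13, E + 74):
  K = 94
  N = 85 + 13 = 98
  E = 166 − 4·94 − 2·98 (+74 from intervention) = -332
  U = -52 − 4·94 − 98 − 4·(-332) = 802
  M = 107 + 5·94 − 6·(-332) + 3·802 = 4975
Policy B (K := 25, U := 116):
  K = 25
  N = 85
  E = 166 − 4·25 − 2·85 = -104
  U = 116
  M = 107 + 5·25 − 6·(-104) + 3·116 = 1204
Comparing — Policy A: M=4975, Policy B: M=1204. Highest is 4975 (Policy A).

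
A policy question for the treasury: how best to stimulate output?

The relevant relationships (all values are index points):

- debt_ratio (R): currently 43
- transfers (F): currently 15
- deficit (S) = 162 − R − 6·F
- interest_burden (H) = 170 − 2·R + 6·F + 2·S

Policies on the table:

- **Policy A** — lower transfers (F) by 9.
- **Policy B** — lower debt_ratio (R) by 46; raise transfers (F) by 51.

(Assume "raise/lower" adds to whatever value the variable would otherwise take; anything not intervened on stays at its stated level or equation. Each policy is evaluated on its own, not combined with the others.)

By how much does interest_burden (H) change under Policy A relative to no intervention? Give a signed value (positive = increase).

54

Baseline:
  R = 43
  F = 15
  S = 162 − 43 − 6·15 = 29
  H = 170 − 2·43 + 6·15 + 2·29 = 232
Policy A (F − 9):
  R = 43
  F = 15 − 9 = 6
  S = 162 − 43 − 6·6 = 83
  H = 170 − 2·43 + 6·6 + 2·83 = 286
Change in H: 286 − 232 = 54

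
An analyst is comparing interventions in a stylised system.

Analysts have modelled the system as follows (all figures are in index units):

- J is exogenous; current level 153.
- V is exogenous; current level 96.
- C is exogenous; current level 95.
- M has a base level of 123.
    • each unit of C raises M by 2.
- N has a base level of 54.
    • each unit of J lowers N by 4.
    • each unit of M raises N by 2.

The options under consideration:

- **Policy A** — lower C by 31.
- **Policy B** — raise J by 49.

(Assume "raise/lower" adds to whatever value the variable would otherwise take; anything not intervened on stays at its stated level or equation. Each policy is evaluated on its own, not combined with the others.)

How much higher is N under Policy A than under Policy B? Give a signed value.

72

Policy A (C − 31):
  J = 153
  C = 95 − 31 = 64
  M = 123 + 2·64 = 251
  N = 54 − 4·153 + 2·251 = -56
Policy B (J + 49):
  J = 153 + 49 = 202
  C = 95
  M = 123 + 2·95 = 313
  N = 54 − 4·202 + 2·313 = -128
N: -56 − (-128) = 72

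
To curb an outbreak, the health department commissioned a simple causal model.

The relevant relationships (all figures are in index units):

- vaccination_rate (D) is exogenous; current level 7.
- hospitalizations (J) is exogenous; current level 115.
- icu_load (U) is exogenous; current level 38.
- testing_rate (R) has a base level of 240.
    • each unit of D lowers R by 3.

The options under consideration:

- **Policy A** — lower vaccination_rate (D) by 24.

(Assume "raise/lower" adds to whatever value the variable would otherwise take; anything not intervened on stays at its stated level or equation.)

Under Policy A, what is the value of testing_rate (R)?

291

Policy A (D − 24):
  D = 7 − 24 = -17
  R = 240 − 3·(-17) = 291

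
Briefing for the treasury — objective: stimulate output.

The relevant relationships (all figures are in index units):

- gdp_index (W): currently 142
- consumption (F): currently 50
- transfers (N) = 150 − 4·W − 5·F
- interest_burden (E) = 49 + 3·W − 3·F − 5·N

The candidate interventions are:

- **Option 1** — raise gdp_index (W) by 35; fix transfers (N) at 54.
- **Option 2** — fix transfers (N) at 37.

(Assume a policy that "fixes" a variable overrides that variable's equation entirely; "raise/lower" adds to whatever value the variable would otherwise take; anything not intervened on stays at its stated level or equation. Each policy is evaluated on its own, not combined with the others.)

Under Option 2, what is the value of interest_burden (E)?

140

Option 2 (N := 37):
  W = 142
  F = 50
  N = 37
  E = 49 + 3·142 − 3·50 − 5·37 = 140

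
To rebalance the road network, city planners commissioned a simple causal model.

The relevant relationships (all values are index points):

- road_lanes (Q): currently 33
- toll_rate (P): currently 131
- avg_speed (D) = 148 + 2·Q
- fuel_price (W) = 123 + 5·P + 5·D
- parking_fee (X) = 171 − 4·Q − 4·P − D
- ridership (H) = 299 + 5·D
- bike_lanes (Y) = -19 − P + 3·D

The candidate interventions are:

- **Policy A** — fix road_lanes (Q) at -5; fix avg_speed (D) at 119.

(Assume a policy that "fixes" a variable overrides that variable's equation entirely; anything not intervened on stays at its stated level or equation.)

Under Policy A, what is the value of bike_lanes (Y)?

207

Policy A (Q := -5, D := 119):
  Q = -5
  P = 131
  D = 119
  Y = -19 − 131 + 3·119 = 207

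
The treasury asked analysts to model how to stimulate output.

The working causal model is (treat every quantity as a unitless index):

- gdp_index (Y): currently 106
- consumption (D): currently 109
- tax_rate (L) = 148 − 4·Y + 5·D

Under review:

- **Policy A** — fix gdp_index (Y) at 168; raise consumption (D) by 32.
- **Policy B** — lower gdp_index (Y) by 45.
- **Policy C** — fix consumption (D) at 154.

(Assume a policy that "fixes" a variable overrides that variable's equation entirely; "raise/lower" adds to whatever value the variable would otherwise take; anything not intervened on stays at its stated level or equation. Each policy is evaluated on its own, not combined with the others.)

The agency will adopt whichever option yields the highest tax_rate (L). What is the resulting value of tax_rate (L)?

Policy A (Y := 168, D + 32):
  Y = 168
  D = 109 + 32 = 141
  L = 148 − 4·168 + 5·141 = 181
Policy B (Y − 45):
  Y = 106 − 45 = 61
  D = 109
  L = 148 − 4·61 + 5·109 = 449
Policy C (D := 154):
  Y = 106
  D = 154
  L = 148 − 4·106 + 5·154 = 494
Comparing — Policy A: L=181, Policy B: L=449, Policy C: L=494. Highest is 494 (Policy C).

494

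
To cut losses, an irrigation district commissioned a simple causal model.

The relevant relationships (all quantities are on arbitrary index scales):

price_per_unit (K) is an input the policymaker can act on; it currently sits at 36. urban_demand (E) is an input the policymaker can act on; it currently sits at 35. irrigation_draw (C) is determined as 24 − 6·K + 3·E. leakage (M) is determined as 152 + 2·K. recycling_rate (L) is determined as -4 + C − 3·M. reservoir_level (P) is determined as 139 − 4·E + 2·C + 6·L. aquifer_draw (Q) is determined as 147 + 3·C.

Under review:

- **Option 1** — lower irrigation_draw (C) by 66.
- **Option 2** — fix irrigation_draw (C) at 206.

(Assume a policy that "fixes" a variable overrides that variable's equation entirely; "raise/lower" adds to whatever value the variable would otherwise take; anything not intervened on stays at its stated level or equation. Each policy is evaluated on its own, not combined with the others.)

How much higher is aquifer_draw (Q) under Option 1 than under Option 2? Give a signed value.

-1077

Option 1 (C − 66):
  K = 36
  E = 35
  C = 24 − 6·36 + 3·35 (−66 from intervention) = -153
  Q = 147 + 3·(-153) = -312
Option 2 (C := 206):
  K = 36
  E = 35
  C = 206
  Q = 147 + 3·206 = 765
Q: -312 − 765 = -1077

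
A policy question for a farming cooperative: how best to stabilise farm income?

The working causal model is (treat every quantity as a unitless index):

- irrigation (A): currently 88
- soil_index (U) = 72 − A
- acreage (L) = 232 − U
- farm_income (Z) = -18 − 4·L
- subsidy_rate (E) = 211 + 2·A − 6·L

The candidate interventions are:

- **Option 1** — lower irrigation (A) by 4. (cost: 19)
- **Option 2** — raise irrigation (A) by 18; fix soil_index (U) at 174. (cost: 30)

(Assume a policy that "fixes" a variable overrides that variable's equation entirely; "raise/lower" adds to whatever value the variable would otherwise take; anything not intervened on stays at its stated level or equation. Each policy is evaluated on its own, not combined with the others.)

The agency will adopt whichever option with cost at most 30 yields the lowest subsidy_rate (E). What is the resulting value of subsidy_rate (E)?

Option 1 (A − 4):
  A = 88 − 4 = 84
  U = 72 − 84 = -12
  L = 232 − (-12) = 244
  E = 211 + 2·84 − 6·244 = -1085
Option 2 (A + 18, U := 174):
  A = 88 + 18 = 106
  U = 174
  L = 232 − 174 = 58
  E = 211 + 2·106 − 6·58 = 75
Comparing — Option 1: E=-1085, Option 2: E=75. Lowest is -1085 (Option 1).

-1085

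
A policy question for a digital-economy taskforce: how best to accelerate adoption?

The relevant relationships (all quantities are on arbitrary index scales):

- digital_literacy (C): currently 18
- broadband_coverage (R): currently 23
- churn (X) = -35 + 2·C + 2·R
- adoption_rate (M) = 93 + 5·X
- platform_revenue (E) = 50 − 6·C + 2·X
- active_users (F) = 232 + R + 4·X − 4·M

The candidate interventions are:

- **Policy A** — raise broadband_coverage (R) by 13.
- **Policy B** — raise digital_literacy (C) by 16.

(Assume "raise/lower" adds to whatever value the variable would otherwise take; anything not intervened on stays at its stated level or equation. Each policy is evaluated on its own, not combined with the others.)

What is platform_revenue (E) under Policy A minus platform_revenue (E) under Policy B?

Policy A (R + 13):
  C = 18
  R = 23 + 13 = 36
  X = -35 + 2·18 + 2·36 = 73
  E = 50 − 6·18 + 2·73 = 88
Policy B (C + 16):
  C = 18 + 16 = 34
  R = 23
  X = -35 + 2·34 + 2·23 = 79
  E = 50 − 6·34 + 2·79 = 4
E: 88 − 4 = 84

84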